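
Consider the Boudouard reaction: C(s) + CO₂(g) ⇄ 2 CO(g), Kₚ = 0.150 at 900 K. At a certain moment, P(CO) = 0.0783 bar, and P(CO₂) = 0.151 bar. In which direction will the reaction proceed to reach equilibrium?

(C is a pure solid — omitted from Qₚ.)
Qₚ = P(CO)² / P(CO₂) = (0.0783)² / (0.151) = 0.0406
Qₚ = 0.0406 < Kₚ = 0.150, so the forward reaction proceeds.

to the right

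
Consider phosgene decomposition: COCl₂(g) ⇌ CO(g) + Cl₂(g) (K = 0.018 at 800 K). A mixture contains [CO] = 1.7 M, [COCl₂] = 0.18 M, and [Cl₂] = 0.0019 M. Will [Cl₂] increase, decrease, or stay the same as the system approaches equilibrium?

stay the same

Q = [CO]·[Cl₂] / [COCl₂] = (1.7)·(0.0019) / (0.18) = 0.018
Q = 0.018 = K; the system is at equilibrium.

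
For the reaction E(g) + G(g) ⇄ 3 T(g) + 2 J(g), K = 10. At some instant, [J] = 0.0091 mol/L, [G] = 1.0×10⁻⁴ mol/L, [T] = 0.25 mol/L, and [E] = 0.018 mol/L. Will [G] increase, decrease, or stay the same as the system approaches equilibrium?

decrease

Q = [T]³·[J]² / ([E]·[G]) = (0.25)³·(0.0091)² / ((0.018)·(1.0×10⁻⁴)) = 0.72
Q = 0.72 < K = 10: net forward reaction.
G is a reactant, so it decreases.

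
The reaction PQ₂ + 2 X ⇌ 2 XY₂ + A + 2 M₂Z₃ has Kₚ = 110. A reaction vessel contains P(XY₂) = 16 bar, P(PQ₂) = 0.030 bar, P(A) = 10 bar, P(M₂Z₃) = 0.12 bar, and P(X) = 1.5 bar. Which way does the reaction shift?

toward reactants

Qₚ = P(XY₂)²·P(A)·P(M₂Z₃)² / (P(PQ₂)·P(X)²) = (16)²·(10)·(0.12)² / ((0.030)·(1.5)²) = 550
Qₚ = 550 > Kₚ = 110, so the reverse reaction proceeds.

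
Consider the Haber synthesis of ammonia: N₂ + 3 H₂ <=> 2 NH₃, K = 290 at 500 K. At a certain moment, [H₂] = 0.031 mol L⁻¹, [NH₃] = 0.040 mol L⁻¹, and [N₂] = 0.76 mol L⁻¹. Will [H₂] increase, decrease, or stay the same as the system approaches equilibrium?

Q = [NH₃]² / ([N₂]·[H₂]³) = (0.040)² / ((0.76)·(0.031)³) = 71
Q = 71 < K = 290: net forward reaction.
H₂ is a reactant, so it decreases.

decrease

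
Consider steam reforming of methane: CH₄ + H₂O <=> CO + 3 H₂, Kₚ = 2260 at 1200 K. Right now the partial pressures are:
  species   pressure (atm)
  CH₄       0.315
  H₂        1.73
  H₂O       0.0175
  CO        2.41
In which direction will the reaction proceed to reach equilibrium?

Qₚ = P(CO)·P(H₂)³ / (P(CH₄)·P(H₂O)) = (2.41)·(1.73)³ / ((0.315)·(0.0175)) = 2260
Qₚ = 2260 = Kₚ, so the system is already at equilibrium.

neither direction; the system is at equilibrium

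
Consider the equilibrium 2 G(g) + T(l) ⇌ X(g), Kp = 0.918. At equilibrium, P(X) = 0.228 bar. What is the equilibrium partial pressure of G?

P(G) = 0.498 bar

(T is a pure liquid — omitted from Kp.)
At equilibrium, Kp = P(X) / P(G)² = 0.918.
(0.228) / (P(G))² = 0.918
P(G)² = 0.248 ⇒ P(G) = 0.498 bar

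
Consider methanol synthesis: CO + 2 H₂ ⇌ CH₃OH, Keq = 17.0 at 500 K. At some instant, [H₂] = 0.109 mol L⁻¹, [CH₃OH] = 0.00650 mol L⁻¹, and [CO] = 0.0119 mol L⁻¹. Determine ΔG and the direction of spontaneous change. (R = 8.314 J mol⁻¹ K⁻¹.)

ΔG = 4.14 kJ/mol; the forward reaction is non-spontaneous

Q = [CH₃OH] / ([CO]·[H₂]²) = (0.00650) / ((0.0119)·(0.109)²) = 46.0
ΔG = RT ln(Q/Keq) = (8.314 J mol⁻¹ K⁻¹)(500 K) × ln(46.0/17.0)
   = (4.157 kJ/mol)(0.9954) = 4.14 kJ/mol
ΔG > 0, so the forward reaction is non-spontaneous (proceeds in reverse).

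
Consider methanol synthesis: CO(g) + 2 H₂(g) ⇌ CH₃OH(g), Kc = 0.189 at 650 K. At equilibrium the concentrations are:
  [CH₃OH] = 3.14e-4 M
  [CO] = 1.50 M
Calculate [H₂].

[H₂] = 0.0333 M

At equilibrium, Kc = [CH₃OH] / ([CO]·[H₂]²) = 0.189.
(3.14e-4) / ((1.50)·([H₂])²) = 0.189
[H₂]² = 0.00111 ⇒ [H₂] = 0.0333 M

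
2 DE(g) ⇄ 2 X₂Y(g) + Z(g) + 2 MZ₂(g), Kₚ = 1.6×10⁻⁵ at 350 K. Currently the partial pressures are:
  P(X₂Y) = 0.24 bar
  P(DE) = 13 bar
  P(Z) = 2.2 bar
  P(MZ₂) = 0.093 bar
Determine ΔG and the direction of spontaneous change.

Qₚ = P(X₂Y)²·P(Z)·P(MZ₂)² / P(DE)² = (0.24)²·(2.2)·(0.093)² / (13)² = 6.49×10⁻⁶
ΔG = RT ln(Qₚ/Kₚ) = (8.314 J mol⁻¹ K⁻¹)(350 K) × ln(6.49×10⁻⁶/1.6×10⁻⁵)
   = (2.910 kJ/mol)(-0.9023) = -2.63 kJ/mol
ΔG < 0, so the forward reaction is spontaneous (proceeds forward).

ΔG = -2.63 kJ/mol; the forward reaction is spontaneous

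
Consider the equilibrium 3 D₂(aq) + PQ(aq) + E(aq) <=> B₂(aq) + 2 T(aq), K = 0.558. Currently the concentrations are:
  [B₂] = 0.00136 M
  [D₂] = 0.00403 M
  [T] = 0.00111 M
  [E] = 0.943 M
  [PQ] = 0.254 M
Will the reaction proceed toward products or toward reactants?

in the forward direction

Q = [B₂]·[T]² / ([D₂]³·[PQ]·[E]) = (0.00136)·(0.00111)² / ((0.00403)³·(0.254)·(0.943)) = 0.107
Q = 0.107 < K = 0.558, so the forward reaction proceeds.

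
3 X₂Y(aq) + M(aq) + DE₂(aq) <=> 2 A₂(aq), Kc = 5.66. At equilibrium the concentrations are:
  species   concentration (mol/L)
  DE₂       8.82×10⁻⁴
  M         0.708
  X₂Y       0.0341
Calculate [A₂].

[A₂] = 3.74×10⁻⁴ mol/L

At equilibrium, Kc = [A₂]² / ([X₂Y]³·[M]·[DE₂]) = 5.66.
([A₂])² / ((0.0341)³·(0.708)·(8.82×10⁻⁴)) = 5.66
[A₂]² = 1.40×10⁻⁷ ⇒ [A₂] = 3.74×10⁻⁴ mol/L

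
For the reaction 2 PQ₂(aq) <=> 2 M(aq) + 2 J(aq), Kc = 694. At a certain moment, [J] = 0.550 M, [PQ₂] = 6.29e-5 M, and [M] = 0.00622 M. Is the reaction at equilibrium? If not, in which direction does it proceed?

Qc = [M]²·[J]² / [PQ₂]² = (0.00622)²·(0.550)² / (6.29e-5)² = 2960
Qc = 2960 > Kc = 694, so the reverse reaction proceeds.

toward reactants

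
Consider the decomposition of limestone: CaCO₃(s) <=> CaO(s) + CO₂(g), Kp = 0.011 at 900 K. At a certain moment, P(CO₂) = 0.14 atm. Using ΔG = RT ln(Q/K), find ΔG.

(CaCO₃, CaO are pure solids — omitted from Qp.)
Qp = P(CO₂) = 0.140
ΔG = RT ln(Qp/Kp) = (8.314 J mol⁻¹ K⁻¹)(900 K) × ln(0.140/0.011)
   = (7.483 kJ/mol)(2.544) = 19.0 kJ/mol
ΔG > 0, so the forward reaction is non-spontaneous (proceeds in reverse).

ΔG = 19.0 kJ/mol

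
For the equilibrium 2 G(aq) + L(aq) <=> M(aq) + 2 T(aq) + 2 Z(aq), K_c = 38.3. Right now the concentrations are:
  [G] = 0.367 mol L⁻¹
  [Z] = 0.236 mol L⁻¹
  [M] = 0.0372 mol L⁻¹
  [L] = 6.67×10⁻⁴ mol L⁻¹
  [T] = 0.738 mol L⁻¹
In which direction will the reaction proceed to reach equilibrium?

Q_c = [M]·[T]²·[Z]² / ([G]²·[L]) = (0.0372)·(0.738)²·(0.236)² / ((0.367)²·(6.67×10⁻⁴)) = 12.6
Q_c = 12.6 < K_c = 38.3, so the forward reaction proceeds.

in the forward direction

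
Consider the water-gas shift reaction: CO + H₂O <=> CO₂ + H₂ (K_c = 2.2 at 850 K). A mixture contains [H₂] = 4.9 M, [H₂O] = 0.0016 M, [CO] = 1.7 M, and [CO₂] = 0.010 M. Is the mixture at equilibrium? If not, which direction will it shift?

no; Q > K, reaction proceeds in reverse

Q_c = [CO₂]·[H₂] / ([CO]·[H₂O]) = (0.010)·(4.9) / ((1.7)·(0.0016)) = 18
Q_c = 18 > K_c = 2.2: net reverse reaction.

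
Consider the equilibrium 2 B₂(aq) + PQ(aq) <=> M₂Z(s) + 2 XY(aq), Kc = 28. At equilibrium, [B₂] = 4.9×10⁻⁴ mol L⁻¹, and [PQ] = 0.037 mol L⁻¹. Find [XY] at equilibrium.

[XY] = 5.0×10⁻⁴ mol L⁻¹

(M₂Z is a pure solid — omitted from Kc.)
At equilibrium, Kc = [XY]² / ([B₂]²·[PQ]) = 28.
([XY])² / ((4.9×10⁻⁴)²·(0.037)) = 28
[XY]² = 2.49×10⁻⁷ ⇒ [XY] = 5.0×10⁻⁴ mol L⁻¹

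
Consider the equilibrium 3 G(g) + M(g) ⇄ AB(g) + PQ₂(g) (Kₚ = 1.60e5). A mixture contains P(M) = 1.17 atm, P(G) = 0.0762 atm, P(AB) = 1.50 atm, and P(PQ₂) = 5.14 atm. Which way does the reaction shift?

in the forward direction

Qₚ = P(AB)·P(PQ₂) / (P(G)³·P(M)) = (1.50)·(5.14) / ((0.0762)³·(1.17)) = 14900
Qₚ = 14900 < Kₚ = 1.60e5, so the forward reaction proceeds.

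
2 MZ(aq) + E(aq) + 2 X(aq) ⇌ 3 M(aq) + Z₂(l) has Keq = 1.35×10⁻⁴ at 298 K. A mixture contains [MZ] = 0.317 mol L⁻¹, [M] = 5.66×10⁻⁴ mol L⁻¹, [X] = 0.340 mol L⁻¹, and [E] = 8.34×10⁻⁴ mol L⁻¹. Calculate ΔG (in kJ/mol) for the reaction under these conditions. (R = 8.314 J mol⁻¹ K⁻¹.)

(Z₂ is a pure liquid — omitted from Q.)
Q = [M]³ / ([MZ]²·[E]·[X]²) = (5.66×10⁻⁴)³ / ((0.317)²·(8.34×10⁻⁴)·(0.340)²) = 1.87×10⁻⁵
ΔG = RT ln(Q/Keq) = (8.314 J mol⁻¹ K⁻¹)(298 K) × ln(1.87×10⁻⁵/1.35×10⁻⁴)
   = (2.478 kJ/mol)(-1.977) = -4.90 kJ/mol
ΔG < 0, so the forward reaction is spontaneous (proceeds forward).

ΔG = -4.90 kJ/mol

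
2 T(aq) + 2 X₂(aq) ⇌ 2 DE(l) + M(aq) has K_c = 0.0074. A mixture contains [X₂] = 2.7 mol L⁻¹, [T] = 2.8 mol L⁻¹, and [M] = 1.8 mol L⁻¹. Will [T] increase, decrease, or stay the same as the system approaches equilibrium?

(DE is a pure liquid — omitted from Q_c.)
Q_c = [M] / ([T]²·[X₂]²) = (1.8) / ((2.8)²·(2.7)²) = 0.031
Q_c = 0.031 > K_c = 0.0074: net reverse reaction.
T is a reactant, so it increases.

increase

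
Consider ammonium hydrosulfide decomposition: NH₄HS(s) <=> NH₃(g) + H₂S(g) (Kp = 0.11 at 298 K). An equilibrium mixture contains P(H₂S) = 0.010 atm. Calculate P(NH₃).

P(NH₃) = 11 atm

(NH₄HS is a pure solid — omitted from Kp.)
At equilibrium, Kp = P(NH₃)·P(H₂S) = 0.11.
(P(NH₃))·(0.010) = 0.11
P(NH₃) = 11.0 = 11 atm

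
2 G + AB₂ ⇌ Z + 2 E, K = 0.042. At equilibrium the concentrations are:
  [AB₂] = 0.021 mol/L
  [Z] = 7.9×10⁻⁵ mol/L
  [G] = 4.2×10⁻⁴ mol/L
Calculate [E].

At equilibrium, K = [Z]·[E]² / ([G]²·[AB₂]) = 0.042.
(7.9×10⁻⁵)·([E])² / ((4.2×10⁻⁴)²·(0.021)) = 0.042
[E]² = 1.97×10⁻⁶ ⇒ [E] = 0.0014 mol/L

[E] = 0.0014 mol/L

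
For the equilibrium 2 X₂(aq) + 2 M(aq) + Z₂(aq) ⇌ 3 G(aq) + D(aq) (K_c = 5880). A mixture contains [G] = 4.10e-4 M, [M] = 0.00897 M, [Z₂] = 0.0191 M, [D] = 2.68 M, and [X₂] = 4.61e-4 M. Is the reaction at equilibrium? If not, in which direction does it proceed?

to the right

Q_c = [G]³·[D] / ([X₂]²·[M]²·[Z₂]) = (4.10e-4)³·(2.68) / ((4.61e-4)²·(0.00897)²·(0.0191)) = 566
Q_c = 566 < K_c = 5880, so the forward reaction proceeds.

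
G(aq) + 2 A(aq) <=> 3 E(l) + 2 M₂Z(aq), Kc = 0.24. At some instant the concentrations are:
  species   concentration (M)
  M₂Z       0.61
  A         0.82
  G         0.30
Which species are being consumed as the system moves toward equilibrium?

(E is a pure liquid — omitted from Qc.)
Qc = [M₂Z]² / ([G]·[A]²) = (0.61)² / ((0.30)·(0.82)²) = 1.8
Qc = 1.8 > Kc = 0.24: net reverse reaction.

E, M₂Z (products)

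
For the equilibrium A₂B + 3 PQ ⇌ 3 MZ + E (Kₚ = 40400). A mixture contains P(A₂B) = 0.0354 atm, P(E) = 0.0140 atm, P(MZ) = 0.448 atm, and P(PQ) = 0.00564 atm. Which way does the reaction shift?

toward reactants

Qₚ = P(MZ)³·P(E) / (P(A₂B)·P(PQ)³) = (0.448)³·(0.0140) / ((0.0354)·(0.00564)³) = 1.98e5
Qₚ = 1.98e5 > Kₚ = 40400, so the reverse reaction proceeds.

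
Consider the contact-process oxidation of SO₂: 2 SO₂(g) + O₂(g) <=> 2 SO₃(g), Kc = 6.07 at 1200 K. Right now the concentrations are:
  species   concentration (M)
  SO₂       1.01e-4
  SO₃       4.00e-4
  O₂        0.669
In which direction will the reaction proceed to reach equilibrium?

Qc = [SO₃]² / ([SO₂]²·[O₂]) = (4.00e-4)² / ((1.01e-4)²·(0.669)) = 23.4
Qc = 23.4 > Kc = 6.07, so the reverse reaction proceeds.

reverse (toward reactants)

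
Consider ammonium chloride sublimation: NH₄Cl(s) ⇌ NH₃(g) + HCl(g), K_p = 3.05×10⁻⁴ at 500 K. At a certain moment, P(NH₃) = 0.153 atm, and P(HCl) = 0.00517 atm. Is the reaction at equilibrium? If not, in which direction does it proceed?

(NH₄Cl is a pure solid — omitted from Q_p.)
Q_p = P(NH₃)·P(HCl) = (0.153)·(0.00517) = 7.91×10⁻⁴
Q_p = 7.91×10⁻⁴ > K_p = 3.05×10⁻⁴, so the reverse reaction proceeds.

in the reverse direction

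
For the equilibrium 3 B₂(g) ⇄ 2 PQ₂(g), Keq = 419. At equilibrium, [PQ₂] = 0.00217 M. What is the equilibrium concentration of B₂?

[B₂] = 0.00224 M

At equilibrium, Keq = [PQ₂]² / [B₂]³ = 419.
(0.00217)² / ([B₂])³ = 419
[B₂]³ = 1.12×10⁻⁸ ⇒ [B₂] = 0.00224 M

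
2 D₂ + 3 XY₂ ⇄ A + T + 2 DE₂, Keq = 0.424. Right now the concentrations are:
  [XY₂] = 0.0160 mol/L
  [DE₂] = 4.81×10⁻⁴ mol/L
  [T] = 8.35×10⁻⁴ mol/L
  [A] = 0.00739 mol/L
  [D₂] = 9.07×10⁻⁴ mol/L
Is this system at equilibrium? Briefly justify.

yes, at equilibrium

Q = [A]·[T]·[DE₂]² / ([D₂]²·[XY₂]³) = (0.00739)·(8.35×10⁻⁴)·(4.81×10⁻⁴)² / ((9.07×10⁻⁴)²·(0.0160)³) = 0.424
Q = 0.424 = Keq; the system is at equilibrium.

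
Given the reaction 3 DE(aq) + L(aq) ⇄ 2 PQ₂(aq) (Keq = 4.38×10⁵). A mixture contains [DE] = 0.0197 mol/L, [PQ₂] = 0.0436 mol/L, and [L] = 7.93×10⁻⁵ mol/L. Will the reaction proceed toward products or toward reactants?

reverse (toward reactants)

Q = [PQ₂]² / ([DE]³·[L]) = (0.0436)² / ((0.0197)³·(7.93×10⁻⁵)) = 3.14×10⁶
Q = 3.14×10⁶ > Keq = 4.38×10⁵, so the reverse reaction proceeds.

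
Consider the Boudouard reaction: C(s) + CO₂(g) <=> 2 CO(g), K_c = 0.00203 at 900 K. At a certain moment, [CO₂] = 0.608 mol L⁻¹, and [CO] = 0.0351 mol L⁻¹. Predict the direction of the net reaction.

(C is a pure solid — omitted from Q_c.)
Q_c = [CO]² / [CO₂] = (0.0351)² / (0.608) = 0.00203
Q_c = 0.00203 = K_c, so the system is already at equilibrium.

no net change (already at equilibrium)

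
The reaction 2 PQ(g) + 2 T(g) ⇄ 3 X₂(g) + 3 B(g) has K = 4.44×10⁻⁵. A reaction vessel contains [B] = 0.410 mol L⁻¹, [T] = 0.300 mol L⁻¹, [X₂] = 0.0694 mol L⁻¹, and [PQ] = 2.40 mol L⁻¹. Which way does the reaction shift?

Q = [X₂]³·[B]³ / ([PQ]²·[T]²) = (0.0694)³·(0.410)³ / ((2.40)²·(0.300)²) = 4.44×10⁻⁵
Q = 4.44×10⁻⁵ = K, so the system is already at equilibrium.

neither direction; the system is at equilibrium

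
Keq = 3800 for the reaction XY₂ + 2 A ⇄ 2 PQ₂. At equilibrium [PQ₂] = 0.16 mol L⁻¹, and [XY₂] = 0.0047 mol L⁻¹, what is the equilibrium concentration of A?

[A] = 0.038 mol L⁻¹

At equilibrium, Keq = [PQ₂]² / ([XY₂]·[A]²) = 3800.
(0.16)² / ((0.0047)·([A])²) = 3800
[A]² = 0.00143 ⇒ [A] = 0.038 mol L⁻¹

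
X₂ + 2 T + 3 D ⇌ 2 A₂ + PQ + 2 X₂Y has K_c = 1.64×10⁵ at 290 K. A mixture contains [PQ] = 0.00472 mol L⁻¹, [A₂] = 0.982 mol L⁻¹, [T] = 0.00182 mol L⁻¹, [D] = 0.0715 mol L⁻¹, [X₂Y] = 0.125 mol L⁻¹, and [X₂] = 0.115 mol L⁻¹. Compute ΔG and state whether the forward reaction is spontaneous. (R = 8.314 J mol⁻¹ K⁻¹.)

ΔG = 2.74 kJ/mol; the forward reaction is non-spontaneous

Q_c = [A₂]²·[PQ]·[X₂Y]² / ([X₂]·[T]²·[D]³) = (0.982)²·(0.00472)·(0.125)² / ((0.115)·(0.00182)²·(0.0715)³) = 5.11×10⁵
ΔG = RT ln(Q_c/K_c) = (8.314 J mol⁻¹ K⁻¹)(290 K) × ln(5.11×10⁵/1.64×10⁵)
   = (2.411 kJ/mol)(1.137) = 2.74 kJ/mol
ΔG > 0, so the forward reaction is non-spontaneous (proceeds in reverse).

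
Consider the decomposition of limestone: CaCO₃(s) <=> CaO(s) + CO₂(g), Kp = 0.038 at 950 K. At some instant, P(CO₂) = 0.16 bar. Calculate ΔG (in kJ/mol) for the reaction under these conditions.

(CaCO₃, CaO are pure solids — omitted from Qp.)
Qp = P(CO₂) = 0.160
ΔG = RT ln(Qp/Kp) = (8.314 J mol⁻¹ K⁻¹)(950 K) × ln(0.160/0.038)
   = (7.898 kJ/mol)(1.438) = 11.4 kJ/mol
ΔG > 0, so the forward reaction is non-spontaneous (proceeds in reverse).

ΔG = 11.4 kJ/mol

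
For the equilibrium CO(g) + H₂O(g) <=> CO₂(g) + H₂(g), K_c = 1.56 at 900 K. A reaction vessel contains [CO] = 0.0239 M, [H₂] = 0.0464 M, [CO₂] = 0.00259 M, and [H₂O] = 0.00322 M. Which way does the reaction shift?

neither direction; the system is at equilibrium

Q_c = [CO₂]·[H₂] / ([CO]·[H₂O]) = (0.00259)·(0.0464) / ((0.0239)·(0.00322)) = 1.56
Q_c = 1.56 = K_c, so the system is already at equilibrium.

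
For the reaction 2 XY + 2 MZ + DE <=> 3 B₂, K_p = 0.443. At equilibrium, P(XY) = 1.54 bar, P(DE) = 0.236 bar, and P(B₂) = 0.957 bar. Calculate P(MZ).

P(MZ) = 1.88 bar

At equilibrium, K_p = P(B₂)³ / (P(XY)²·P(MZ)²·P(DE)) = 0.443.
(0.957)³ / ((1.54)²·(P(MZ))²·(0.236)) = 0.443
P(MZ)² = 3.53 ⇒ P(MZ) = 1.88 bar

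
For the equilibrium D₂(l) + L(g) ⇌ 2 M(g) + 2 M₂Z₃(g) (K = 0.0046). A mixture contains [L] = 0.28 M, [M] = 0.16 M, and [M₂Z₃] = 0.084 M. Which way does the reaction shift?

to the right

(D₂ is a pure liquid — omitted from Q.)
Q = [M]²·[M₂Z₃]² / [L] = (0.16)²·(0.084)² / (0.28) = 6.5×10⁻⁴
Q = 6.5×10⁻⁴ < K = 0.0046, so the forward reaction proceeds.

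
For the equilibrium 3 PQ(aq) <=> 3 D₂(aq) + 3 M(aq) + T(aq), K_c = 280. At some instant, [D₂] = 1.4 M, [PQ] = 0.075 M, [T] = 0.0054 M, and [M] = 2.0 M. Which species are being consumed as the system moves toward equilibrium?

Q_c = [D₂]³·[M]³·[T] / [PQ]³ = (1.4)³·(2.0)³·(0.0054) / (0.075)³ = 280
Q_c = 280 = K_c; the system is at equilibrium.

none (at equilibrium)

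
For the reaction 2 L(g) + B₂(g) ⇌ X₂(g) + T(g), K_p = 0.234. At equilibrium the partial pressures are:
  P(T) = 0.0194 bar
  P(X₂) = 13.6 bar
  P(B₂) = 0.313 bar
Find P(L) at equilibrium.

At equilibrium, K_p = P(X₂)·P(T) / (P(L)²·P(B₂)) = 0.234.
(13.6)·(0.0194) / ((P(L))²·(0.313)) = 0.234
P(L)² = 3.60 ⇒ P(L) = 1.90 bar

P(L) = 1.90 bar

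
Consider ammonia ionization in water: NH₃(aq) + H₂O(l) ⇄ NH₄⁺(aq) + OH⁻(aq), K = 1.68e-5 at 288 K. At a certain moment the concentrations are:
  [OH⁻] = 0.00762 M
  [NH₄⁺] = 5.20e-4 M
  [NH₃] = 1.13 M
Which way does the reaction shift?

toward products

(H₂O is a pure liquid — omitted from Q.)
Q = [NH₄⁺]·[OH⁻] / [NH₃] = (5.20e-4)·(0.00762) / (1.13) = 3.51e-6
Q = 3.51e-6 < K = 1.68e-5, so the forward reaction proceeds.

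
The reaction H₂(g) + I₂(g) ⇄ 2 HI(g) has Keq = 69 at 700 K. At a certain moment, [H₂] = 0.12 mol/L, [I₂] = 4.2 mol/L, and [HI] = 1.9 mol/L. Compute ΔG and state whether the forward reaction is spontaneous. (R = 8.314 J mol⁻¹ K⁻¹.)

Q = [HI]² / ([H₂]·[I₂]) = (1.9)² / ((0.12)·(4.2)) = 7.16
ΔG = RT ln(Q/Keq) = (8.314 J mol⁻¹ K⁻¹)(700 K) × ln(7.16/69)
   = (5.820 kJ/mol)(-2.266) = -13.2 kJ/mol
ΔG < 0, so the forward reaction is spontaneous (proceeds forward).

ΔG = -13.2 kJ/mol; the forward reaction is spontaneous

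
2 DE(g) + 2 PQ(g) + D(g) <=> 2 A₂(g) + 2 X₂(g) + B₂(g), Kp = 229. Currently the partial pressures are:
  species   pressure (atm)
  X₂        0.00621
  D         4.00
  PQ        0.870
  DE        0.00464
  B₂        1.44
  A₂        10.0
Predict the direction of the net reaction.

toward products

Qp = P(A₂)²·P(X₂)²·P(B₂) / (P(DE)²·P(PQ)²·P(D)) = (10.0)²·(0.00621)²·(1.44) / ((0.00464)²·(0.870)²·(4.00)) = 85.2
Qp = 85.2 < Kp = 229, so the forward reaction proceeds.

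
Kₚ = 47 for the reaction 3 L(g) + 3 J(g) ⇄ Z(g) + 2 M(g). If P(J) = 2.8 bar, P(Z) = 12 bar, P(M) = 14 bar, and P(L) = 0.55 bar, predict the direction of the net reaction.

reverse (toward reactants)

Qₚ = P(Z)·P(M)² / (P(L)³·P(J)³) = (12)·(14)² / ((0.55)³·(2.8)³) = 640
Qₚ = 640 > Kₚ = 47, so the reverse reaction proceeds.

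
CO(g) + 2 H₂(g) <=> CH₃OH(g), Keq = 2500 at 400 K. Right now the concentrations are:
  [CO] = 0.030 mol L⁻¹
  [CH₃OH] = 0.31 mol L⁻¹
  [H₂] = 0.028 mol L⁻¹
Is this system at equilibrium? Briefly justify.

Q = [CH₃OH] / ([CO]·[H₂]²) = (0.31) / ((0.030)·(0.028)²) = 13000
Q = 13000 > Keq = 2500: net reverse reaction.

no; Q > K, reaction proceeds in reverse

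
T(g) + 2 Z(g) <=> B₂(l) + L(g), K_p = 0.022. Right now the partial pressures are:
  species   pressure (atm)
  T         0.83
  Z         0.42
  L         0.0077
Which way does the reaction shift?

toward reactants

(B₂ is a pure liquid — omitted from Q_p.)
Q_p = P(L) / (P(T)·P(Z)²) = (0.0077) / ((0.83)·(0.42)²) = 0.053
Q_p = 0.053 > K_p = 0.022, so the reverse reaction proceeds.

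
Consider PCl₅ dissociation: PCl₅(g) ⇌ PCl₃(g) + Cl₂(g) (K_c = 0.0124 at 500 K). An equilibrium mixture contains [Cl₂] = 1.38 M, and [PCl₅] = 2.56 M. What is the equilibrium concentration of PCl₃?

[PCl₃] = 0.0230 M

At equilibrium, K_c = [PCl₃]·[Cl₂] / [PCl₅] = 0.0124.
([PCl₃])·(1.38) / (2.56) = 0.0124
[PCl₃] = 0.0230 M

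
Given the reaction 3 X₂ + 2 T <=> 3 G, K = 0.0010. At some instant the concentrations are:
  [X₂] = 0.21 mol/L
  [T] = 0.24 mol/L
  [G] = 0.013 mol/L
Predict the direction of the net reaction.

toward reactants

Q = [G]³ / ([X₂]³·[T]²) = (0.013)³ / ((0.21)³·(0.24)²) = 0.0041
Q = 0.0041 > K = 0.0010, so the reverse reaction proceeds.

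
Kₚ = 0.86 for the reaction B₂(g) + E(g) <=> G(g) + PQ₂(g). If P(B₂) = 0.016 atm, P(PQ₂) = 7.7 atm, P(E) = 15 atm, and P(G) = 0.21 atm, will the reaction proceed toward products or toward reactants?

Qₚ = P(G)·P(PQ₂) / (P(B₂)·P(E)) = (0.21)·(7.7) / ((0.016)·(15)) = 6.7
Qₚ = 6.7 > Kₚ = 0.86, so the reverse reaction proceeds.

toward reactants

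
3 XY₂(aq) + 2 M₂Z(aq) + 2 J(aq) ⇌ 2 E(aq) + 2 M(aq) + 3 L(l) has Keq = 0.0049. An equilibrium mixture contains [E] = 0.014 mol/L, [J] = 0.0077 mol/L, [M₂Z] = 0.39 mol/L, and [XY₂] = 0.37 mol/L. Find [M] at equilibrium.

[M] = 0.0034 mol/L

(L is a pure liquid — omitted from Keq.)
At equilibrium, Keq = [E]²·[M]² / ([XY₂]³·[M₂Z]²·[J]²) = 0.0049.
(0.014)²·([M])² / ((0.37)³·(0.39)²·(0.0077)²) = 0.0049
[M]² = 1.14×10⁻⁵ ⇒ [M] = 0.0034 mol/L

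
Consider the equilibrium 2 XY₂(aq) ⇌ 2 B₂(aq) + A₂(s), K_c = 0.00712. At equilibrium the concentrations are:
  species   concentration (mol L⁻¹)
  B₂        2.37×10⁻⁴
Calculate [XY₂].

[XY₂] = 0.00281 mol L⁻¹

(A₂ is a pure solid — omitted from K_c.)
At equilibrium, K_c = [B₂]² / [XY₂]² = 0.00712.
(2.37×10⁻⁴)² / ([XY₂])² = 0.00712
[XY₂]² = 7.89×10⁻⁶ ⇒ [XY₂] = 0.00281 mol L⁻¹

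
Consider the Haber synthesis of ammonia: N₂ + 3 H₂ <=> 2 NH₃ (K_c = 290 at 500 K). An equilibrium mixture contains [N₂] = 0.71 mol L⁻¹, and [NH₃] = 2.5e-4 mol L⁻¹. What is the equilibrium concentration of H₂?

[H₂] = 6.7e-4 mol L⁻¹

At equilibrium, K_c = [NH₃]² / ([N₂]·[H₂]³) = 290.
(2.5e-4)² / ((0.71)·([H₂])³) = 290
[H₂]³ = 3.04e-10 ⇒ [H₂] = 6.7e-4 mol L⁻¹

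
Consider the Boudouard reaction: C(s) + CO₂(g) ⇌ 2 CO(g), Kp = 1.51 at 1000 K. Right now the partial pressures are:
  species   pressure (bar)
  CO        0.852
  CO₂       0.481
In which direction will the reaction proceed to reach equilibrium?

at equilibrium

(C is a pure solid — omitted from Qp.)
Qp = P(CO)² / P(CO₂) = (0.852)² / (0.481) = 1.51
Qp = 1.51 = Kp, so the system is already at equilibrium.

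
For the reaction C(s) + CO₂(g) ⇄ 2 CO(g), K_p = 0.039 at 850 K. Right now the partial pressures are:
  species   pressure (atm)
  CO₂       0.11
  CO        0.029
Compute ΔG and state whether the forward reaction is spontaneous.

ΔG = -11.5 kJ/mol; the forward reaction is spontaneous

(C is a pure solid — omitted from Q_p.)
Q_p = P(CO)² / P(CO₂) = (0.029)² / (0.11) = 0.00765
ΔG = RT ln(Q_p/K_p) = (8.314 J mol⁻¹ K⁻¹)(850 K) × ln(0.00765/0.039)
   = (7.067 kJ/mol)(-1.629) = -11.5 kJ/mol
ΔG < 0, so the forward reaction is spontaneous (proceeds forward).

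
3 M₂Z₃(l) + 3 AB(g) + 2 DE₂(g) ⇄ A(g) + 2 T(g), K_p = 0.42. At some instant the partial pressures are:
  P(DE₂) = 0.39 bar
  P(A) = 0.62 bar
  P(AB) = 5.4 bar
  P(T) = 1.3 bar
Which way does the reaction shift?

(M₂Z₃ is a pure liquid — omitted from Q_p.)
Q_p = P(A)·P(T)² / (P(AB)³·P(DE₂)²) = (0.62)·(1.3)² / ((5.4)³·(0.39)²) = 0.044
Q_p = 0.044 < K_p = 0.42, so the forward reaction proceeds.

to the right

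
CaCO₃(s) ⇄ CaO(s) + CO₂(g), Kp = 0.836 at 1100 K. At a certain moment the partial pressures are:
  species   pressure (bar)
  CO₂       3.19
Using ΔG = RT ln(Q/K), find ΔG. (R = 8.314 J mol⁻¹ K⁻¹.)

ΔG = 12.2 kJ/mol

(CaCO₃, CaO are pure solids — omitted from Qp.)
Qp = P(CO₂) = 3.19
ΔG = RT ln(Qp/Kp) = (8.314 J mol⁻¹ K⁻¹)(1100 K) × ln(3.19/0.836)
   = (9.145 kJ/mol)(1.339) = 12.2 kJ/mol
ΔG > 0, so the forward reaction is non-spontaneous (proceeds in reverse).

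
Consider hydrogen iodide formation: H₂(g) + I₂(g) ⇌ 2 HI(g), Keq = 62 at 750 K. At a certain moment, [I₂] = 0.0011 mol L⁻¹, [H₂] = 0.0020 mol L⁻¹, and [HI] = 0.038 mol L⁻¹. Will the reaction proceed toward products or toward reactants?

Q = [HI]² / ([H₂]·[I₂]) = (0.038)² / ((0.0020)·(0.0011)) = 660
Q = 660 > Keq = 62, so the reverse reaction proceeds.

to the left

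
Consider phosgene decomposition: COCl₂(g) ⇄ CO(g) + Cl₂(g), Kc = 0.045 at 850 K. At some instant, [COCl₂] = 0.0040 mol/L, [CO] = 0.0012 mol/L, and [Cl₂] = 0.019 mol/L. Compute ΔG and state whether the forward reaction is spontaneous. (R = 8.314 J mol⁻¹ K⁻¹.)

ΔG = -14.6 kJ/mol; the forward reaction is spontaneous

Qc = [CO]·[Cl₂] / [COCl₂] = (0.0012)·(0.019) / (0.0040) = 0.00570
ΔG = RT ln(Qc/Kc) = (8.314 J mol⁻¹ K⁻¹)(850 K) × ln(0.00570/0.045)
   = (7.067 kJ/mol)(-2.066) = -14.6 kJ/mol
ΔG < 0, so the forward reaction is spontaneous (proceeds forward).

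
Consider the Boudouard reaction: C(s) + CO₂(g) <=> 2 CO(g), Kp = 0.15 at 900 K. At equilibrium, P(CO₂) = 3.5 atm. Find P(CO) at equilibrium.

P(CO) = 0.72 atm

(C is a pure solid — omitted from Kp.)
At equilibrium, Kp = P(CO)² / P(CO₂) = 0.15.
(P(CO))² / (3.5) = 0.15
P(CO)² = 0.525 ⇒ P(CO) = 0.72 atm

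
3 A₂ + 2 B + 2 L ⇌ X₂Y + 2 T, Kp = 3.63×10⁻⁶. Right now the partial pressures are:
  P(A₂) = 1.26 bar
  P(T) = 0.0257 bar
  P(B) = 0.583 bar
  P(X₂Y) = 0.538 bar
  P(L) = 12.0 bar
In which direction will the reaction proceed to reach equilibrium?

Qp = P(X₂Y)·P(T)² / (P(A₂)³·P(B)²·P(L)²) = (0.538)·(0.0257)² / ((1.26)³·(0.583)²·(12.0)²) = 3.63×10⁻⁶
Qp = 3.63×10⁻⁶ = Kp, so the system is already at equilibrium.

no net change (already at equilibrium)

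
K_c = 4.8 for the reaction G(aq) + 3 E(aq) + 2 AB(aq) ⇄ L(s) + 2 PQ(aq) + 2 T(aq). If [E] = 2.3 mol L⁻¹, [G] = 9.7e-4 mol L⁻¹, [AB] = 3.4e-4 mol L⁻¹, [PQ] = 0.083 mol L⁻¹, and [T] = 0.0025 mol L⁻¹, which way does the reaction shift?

toward reactants

(L is a pure solid — omitted from Q_c.)
Q_c = [PQ]²·[T]² / ([G]·[E]³·[AB]²) = (0.083)²·(0.0025)² / ((9.7e-4)·(2.3)³·(3.4e-4)²) = 32
Q_c = 32 > K_c = 4.8, so the reverse reaction proceeds.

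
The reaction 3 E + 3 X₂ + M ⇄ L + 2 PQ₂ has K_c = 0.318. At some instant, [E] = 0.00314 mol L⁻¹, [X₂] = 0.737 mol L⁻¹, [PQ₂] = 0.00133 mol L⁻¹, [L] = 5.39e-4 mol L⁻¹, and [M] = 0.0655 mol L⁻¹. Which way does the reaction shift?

toward reactants

Q_c = [L]·[PQ₂]² / ([E]³·[X₂]³·[M]) = (5.39e-4)·(0.00133)² / ((0.00314)³·(0.737)³·(0.0655)) = 1.17
Q_c = 1.17 > K_c = 0.318, so the reverse reaction proceeds.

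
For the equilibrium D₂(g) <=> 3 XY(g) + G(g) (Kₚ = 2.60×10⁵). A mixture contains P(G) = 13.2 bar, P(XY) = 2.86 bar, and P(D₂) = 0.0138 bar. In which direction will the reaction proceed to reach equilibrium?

in the forward direction

Qₚ = P(XY)³·P(G) / P(D₂) = (2.86)³·(13.2) / (0.0138) = 22400
Qₚ = 22400 < Kₚ = 2.60×10⁵, so the forward reaction proceeds.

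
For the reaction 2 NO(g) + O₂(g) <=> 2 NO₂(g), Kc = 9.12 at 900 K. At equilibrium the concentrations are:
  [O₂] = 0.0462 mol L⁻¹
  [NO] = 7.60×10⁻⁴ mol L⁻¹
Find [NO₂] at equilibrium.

[NO₂] = 4.93×10⁻⁴ mol L⁻¹

At equilibrium, Kc = [NO₂]² / ([NO]²·[O₂]) = 9.12.
([NO₂])² / ((7.60×10⁻⁴)²·(0.0462)) = 9.12
[NO₂]² = 2.43×10⁻⁷ ⇒ [NO₂] = 4.93×10⁻⁴ mol L⁻¹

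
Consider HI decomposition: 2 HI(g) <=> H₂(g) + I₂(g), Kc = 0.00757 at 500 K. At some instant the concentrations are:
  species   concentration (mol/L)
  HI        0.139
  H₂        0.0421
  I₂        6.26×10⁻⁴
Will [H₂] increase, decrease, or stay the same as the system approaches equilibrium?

increase

Qc = [H₂]·[I₂] / [HI]² = (0.0421)·(6.26×10⁻⁴) / (0.139)² = 0.00136
Qc = 0.00136 < Kc = 0.00757: net forward reaction.
H₂ is a product, so it increases.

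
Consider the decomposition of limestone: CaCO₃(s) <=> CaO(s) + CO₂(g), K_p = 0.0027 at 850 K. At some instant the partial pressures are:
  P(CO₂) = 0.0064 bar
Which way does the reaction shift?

to the left

(CaCO₃, CaO are pure solids — omitted from Q_p.)
Q_p = P(CO₂) = 0.0064
Q_p = 0.0064 > K_p = 0.0027, so the reverse reaction proceeds.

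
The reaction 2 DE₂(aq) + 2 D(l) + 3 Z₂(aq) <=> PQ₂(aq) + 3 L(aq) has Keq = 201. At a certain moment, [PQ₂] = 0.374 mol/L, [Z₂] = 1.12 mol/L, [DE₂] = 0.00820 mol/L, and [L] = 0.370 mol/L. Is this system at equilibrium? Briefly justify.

(D is a pure liquid — omitted from Q.)
Q = [PQ₂]·[L]³ / ([DE₂]²·[Z₂]³) = (0.374)·(0.370)³ / ((0.00820)²·(1.12)³) = 201
Q = 201 = Keq; the system is at equilibrium.

yes, at equilibrium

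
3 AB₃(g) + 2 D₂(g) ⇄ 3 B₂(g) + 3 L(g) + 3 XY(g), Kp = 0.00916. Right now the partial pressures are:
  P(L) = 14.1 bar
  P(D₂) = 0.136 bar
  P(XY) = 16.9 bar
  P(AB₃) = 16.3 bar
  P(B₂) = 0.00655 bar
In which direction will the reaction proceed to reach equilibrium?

in the reverse direction

Qp = P(B₂)³·P(L)³·P(XY)³ / (P(AB₃)³·P(D₂)²) = (0.00655)³·(14.1)³·(16.9)³ / ((16.3)³·(0.136)²) = 0.0475
Qp = 0.0475 > Kp = 0.00916, so the reverse reaction proceeds.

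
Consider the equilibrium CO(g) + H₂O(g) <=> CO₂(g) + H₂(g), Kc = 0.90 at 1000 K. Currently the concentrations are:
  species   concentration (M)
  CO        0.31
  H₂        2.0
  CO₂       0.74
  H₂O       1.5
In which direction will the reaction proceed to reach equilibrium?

to the left

Qc = [CO₂]·[H₂] / ([CO]·[H₂O]) = (0.74)·(2.0) / ((0.31)·(1.5)) = 3.2
Qc = 3.2 > Kc = 0.90, so the reverse reaction proceeds.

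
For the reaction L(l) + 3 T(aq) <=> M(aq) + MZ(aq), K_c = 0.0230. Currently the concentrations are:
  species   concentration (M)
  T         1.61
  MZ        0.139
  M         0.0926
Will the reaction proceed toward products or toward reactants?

in the forward direction

(L is a pure liquid — omitted from Q_c.)
Q_c = [M]·[MZ] / [T]³ = (0.0926)·(0.139) / (1.61)³ = 0.00308
Q_c = 0.00308 < K_c = 0.0230, so the forward reaction proceeds.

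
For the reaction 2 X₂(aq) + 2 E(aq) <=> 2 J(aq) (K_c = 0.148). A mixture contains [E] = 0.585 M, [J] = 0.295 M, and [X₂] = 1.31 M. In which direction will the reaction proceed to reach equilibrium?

neither direction; the system is at equilibrium

Q_c = [J]² / ([X₂]²·[E]²) = (0.295)² / ((1.31)²·(0.585)²) = 0.148
Q_c = 0.148 = K_c, so the system is already at equilibrium.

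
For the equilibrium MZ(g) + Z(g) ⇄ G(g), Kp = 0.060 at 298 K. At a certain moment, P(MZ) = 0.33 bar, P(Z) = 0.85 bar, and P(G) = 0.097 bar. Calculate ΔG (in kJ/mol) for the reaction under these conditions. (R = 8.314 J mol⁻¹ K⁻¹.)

ΔG = 4.34 kJ/mol

Qp = P(G) / (P(MZ)·P(Z)) = (0.097) / ((0.33)·(0.85)) = 0.346
ΔG = RT ln(Qp/Kp) = (8.314 J mol⁻¹ K⁻¹)(298 K) × ln(0.346/0.060)
   = (2.478 kJ/mol)(1.752) = 4.34 kJ/mol
ΔG > 0, so the forward reaction is non-spontaneous (proceeds in reverse).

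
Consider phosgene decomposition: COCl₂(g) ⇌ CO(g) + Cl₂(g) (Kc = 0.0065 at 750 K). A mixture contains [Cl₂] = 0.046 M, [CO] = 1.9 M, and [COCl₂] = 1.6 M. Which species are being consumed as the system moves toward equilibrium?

Qc = [CO]·[Cl₂] / [COCl₂] = (1.9)·(0.046) / (1.6) = 0.055
Qc = 0.055 > Kc = 0.0065: net reverse reaction.

CO, Cl₂ (products)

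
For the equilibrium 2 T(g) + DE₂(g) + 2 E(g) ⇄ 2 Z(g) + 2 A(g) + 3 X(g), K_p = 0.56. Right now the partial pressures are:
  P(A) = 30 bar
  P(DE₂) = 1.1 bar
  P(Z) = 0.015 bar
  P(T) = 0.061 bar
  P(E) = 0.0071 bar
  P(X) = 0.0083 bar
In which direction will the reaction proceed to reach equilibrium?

no net change (already at equilibrium)

Q_p = P(Z)²·P(A)²·P(X)³ / (P(T)²·P(DE₂)·P(E)²) = (0.015)²·(30)²·(0.0083)³ / ((0.061)²·(1.1)·(0.0071)²) = 0.56
Q_p = 0.56 = K_p, so the system is already at equilibrium.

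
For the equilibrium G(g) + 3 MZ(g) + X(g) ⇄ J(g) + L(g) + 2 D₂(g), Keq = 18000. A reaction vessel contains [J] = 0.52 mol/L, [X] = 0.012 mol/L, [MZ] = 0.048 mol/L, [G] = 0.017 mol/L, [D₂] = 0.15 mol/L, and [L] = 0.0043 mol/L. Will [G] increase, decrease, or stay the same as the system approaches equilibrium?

Q = [J]·[L]·[D₂]² / ([G]·[MZ]³·[X]) = (0.52)·(0.0043)·(0.15)² / ((0.017)·(0.048)³·(0.012)) = 2200
Q = 2200 < Keq = 18000: net forward reaction.
G is a reactant, so it decreases.

decrease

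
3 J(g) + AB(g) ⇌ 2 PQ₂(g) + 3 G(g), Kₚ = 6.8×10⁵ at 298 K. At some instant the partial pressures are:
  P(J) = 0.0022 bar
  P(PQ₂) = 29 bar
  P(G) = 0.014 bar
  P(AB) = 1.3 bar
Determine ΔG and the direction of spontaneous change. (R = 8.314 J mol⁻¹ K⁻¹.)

Qₚ = P(PQ₂)²·P(G)³ / (P(J)³·P(AB)) = (29)²·(0.014)³ / ((0.0022)³·(1.3)) = 1.67×10⁵
ΔG = RT ln(Qₚ/Kₚ) = (8.314 J mol⁻¹ K⁻¹)(298 K) × ln(1.67×10⁵/6.8×10⁵)
   = (2.478 kJ/mol)(-1.404) = -3.48 kJ/mol
ΔG < 0, so the forward reaction is spontaneous (proceeds forward).

ΔG = -3.48 kJ/mol; the forward reaction is spontaneous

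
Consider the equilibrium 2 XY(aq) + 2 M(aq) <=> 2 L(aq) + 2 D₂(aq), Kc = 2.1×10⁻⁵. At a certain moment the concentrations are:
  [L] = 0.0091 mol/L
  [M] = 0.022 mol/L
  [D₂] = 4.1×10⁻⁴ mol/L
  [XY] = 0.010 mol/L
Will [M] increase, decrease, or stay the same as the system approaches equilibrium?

increase

Qc = [L]²·[D₂]² / ([XY]²·[M]²) = (0.0091)²·(4.1×10⁻⁴)² / ((0.010)²·(0.022)²) = 2.9×10⁻⁴
Qc = 2.9×10⁻⁴ > Kc = 2.1×10⁻⁵: net reverse reaction.
M is a reactant, so it increases.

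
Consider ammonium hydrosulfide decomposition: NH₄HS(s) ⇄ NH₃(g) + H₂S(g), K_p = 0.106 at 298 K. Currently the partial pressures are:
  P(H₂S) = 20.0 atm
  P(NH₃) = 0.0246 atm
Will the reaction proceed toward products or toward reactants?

toward reactants

(NH₄HS is a pure solid — omitted from Q_p.)
Q_p = P(NH₃)·P(H₂S) = (0.0246)·(20.0) = 0.492
Q_p = 0.492 > K_p = 0.106, so the reverse reaction proceeds.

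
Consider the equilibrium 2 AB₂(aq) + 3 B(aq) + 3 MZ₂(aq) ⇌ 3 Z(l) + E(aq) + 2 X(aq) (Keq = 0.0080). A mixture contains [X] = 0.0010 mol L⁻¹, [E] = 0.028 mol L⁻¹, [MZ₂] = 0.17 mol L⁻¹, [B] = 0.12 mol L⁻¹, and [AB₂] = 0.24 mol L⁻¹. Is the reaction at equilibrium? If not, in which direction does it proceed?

(Z is a pure liquid — omitted from Q.)
Q = [E]·[X]² / ([AB₂]²·[B]³·[MZ₂]³) = (0.028)·(0.0010)² / ((0.24)²·(0.12)³·(0.17)³) = 0.057
Q = 0.057 > Keq = 0.0080, so the reverse reaction proceeds.

toward reactants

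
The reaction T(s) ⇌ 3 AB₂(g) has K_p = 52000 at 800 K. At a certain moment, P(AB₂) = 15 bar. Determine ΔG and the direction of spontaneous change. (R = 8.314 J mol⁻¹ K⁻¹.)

(T is a pure solid — omitted from Q_p.)
Q_p = P(AB₂)³ = (15)³ = 3380
ΔG = RT ln(Q_p/K_p) = (8.314 J mol⁻¹ K⁻¹)(800 K) × ln(3380/52000)
   = (6.651 kJ/mol)(-2.733) = -18.2 kJ/mol
ΔG < 0, so the forward reaction is spontaneous (proceeds forward).

ΔG = -18.2 kJ/mol; the forward reaction is spontaneous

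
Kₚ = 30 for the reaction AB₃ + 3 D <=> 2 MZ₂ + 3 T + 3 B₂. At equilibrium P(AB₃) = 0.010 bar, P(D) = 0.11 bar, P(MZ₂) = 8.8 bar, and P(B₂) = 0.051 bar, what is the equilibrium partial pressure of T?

P(T) = 0.34 bar

At equilibrium, Kₚ = P(MZ₂)²·P(T)³·P(B₂)³ / (P(AB₃)·P(D)³) = 30.
(8.8)²·(P(T))³·(0.051)³ / ((0.010)·(0.11)³) = 30
P(T)³ = 0.0389 ⇒ P(T) = 0.34 bar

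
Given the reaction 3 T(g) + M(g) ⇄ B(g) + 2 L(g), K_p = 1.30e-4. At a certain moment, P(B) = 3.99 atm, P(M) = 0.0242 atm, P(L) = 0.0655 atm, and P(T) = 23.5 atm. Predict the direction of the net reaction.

in the forward direction

Q_p = P(B)·P(L)² / (P(T)³·P(M)) = (3.99)·(0.0655)² / ((23.5)³·(0.0242)) = 5.45e-5
Q_p = 5.45e-5 < K_p = 1.30e-4, so the forward reaction proceeds.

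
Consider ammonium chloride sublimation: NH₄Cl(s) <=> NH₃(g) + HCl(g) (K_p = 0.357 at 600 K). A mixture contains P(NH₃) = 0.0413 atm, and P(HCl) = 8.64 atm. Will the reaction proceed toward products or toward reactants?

(NH₄Cl is a pure solid — omitted from Q_p.)
Q_p = P(NH₃)·P(HCl) = (0.0413)·(8.64) = 0.357
Q_p = 0.357 = K_p, so the system is already at equilibrium.

at equilibrium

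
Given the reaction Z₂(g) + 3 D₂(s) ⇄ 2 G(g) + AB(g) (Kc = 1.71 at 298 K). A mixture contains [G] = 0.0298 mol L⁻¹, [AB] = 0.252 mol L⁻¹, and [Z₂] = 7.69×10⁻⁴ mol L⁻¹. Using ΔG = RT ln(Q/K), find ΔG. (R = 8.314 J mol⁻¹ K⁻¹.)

ΔG = -4.39 kJ/mol

(D₂ is a pure solid — omitted from Qc.)
Qc = [G]²·[AB] / [Z₂] = (0.0298)²·(0.252) / (7.69×10⁻⁴) = 0.291
ΔG = RT ln(Qc/Kc) = (8.314 J mol⁻¹ K⁻¹)(298 K) × ln(0.291/1.71)
   = (2.478 kJ/mol)(-1.771) = -4.39 kJ/mol
ΔG < 0, so the forward reaction is spontaneous (proceeds forward).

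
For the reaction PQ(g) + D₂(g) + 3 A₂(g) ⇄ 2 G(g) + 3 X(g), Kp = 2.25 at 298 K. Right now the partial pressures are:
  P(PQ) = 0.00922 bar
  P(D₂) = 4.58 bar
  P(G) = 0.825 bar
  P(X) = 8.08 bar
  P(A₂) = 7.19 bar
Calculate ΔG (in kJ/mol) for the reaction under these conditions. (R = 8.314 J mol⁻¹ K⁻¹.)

ΔG = 5.75 kJ/mol

Qp = P(G)²·P(X)³ / (P(PQ)·P(D₂)·P(A₂)³) = (0.825)²·(8.08)³ / ((0.00922)·(4.58)·(7.19)³) = 22.9
ΔG = RT ln(Qp/Kp) = (8.314 J mol⁻¹ K⁻¹)(298 K) × ln(22.9/2.25)
   = (2.478 kJ/mol)(2.320) = 5.75 kJ/mol
ΔG > 0, so the forward reaction is non-spontaneous (proceeds in reverse).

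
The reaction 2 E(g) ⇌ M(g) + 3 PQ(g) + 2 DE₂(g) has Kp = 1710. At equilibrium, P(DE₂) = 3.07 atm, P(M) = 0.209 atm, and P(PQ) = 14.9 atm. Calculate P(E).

P(E) = 1.95 atm

At equilibrium, Kp = P(M)·P(PQ)³·P(DE₂)² / P(E)² = 1710.
(0.209)·(14.9)³·(3.07)² / (P(E))² = 1710
P(E)² = 3.81 ⇒ P(E) = 1.95 atm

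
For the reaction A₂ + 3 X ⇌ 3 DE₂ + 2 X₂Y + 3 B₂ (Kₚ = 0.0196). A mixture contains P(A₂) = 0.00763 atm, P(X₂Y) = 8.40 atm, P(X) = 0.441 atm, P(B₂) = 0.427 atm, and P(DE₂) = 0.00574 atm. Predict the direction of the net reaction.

Qₚ = P(DE₂)³·P(X₂Y)²·P(B₂)³ / (P(A₂)·P(X)³) = (0.00574)³·(8.40)²·(0.427)³ / ((0.00763)·(0.441)³) = 0.00159
Qₚ = 0.00159 < Kₚ = 0.0196, so the forward reaction proceeds.

toward products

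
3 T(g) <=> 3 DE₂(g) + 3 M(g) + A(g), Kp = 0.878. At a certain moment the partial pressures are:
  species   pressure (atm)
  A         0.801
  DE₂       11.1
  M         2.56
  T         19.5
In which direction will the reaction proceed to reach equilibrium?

Qp = P(DE₂)³·P(M)³·P(A) / P(T)³ = (11.1)³·(2.56)³·(0.801) / (19.5)³ = 2.48
Qp = 2.48 > Kp = 0.878, so the reverse reaction proceeds.

toward reactants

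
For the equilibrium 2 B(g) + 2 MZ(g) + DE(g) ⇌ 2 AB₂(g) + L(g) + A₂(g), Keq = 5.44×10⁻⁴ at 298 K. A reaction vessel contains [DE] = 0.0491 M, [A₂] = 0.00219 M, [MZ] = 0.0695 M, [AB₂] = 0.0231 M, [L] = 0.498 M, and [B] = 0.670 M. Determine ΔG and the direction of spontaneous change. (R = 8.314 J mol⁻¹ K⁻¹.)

Q = [AB₂]²·[L]·[A₂] / ([B]²·[MZ]²·[DE]) = (0.0231)²·(0.498)·(0.00219) / ((0.670)²·(0.0695)²·(0.0491)) = 0.00547
ΔG = RT ln(Q/Keq) = (8.314 J mol⁻¹ K⁻¹)(298 K) × ln(0.00547/5.44×10⁻⁴)
   = (2.478 kJ/mol)(2.308) = 5.72 kJ/mol
ΔG > 0, so the forward reaction is non-spontaneous (proceeds in reverse).

ΔG = 5.72 kJ/mol; the forward reaction is non-spontaneous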